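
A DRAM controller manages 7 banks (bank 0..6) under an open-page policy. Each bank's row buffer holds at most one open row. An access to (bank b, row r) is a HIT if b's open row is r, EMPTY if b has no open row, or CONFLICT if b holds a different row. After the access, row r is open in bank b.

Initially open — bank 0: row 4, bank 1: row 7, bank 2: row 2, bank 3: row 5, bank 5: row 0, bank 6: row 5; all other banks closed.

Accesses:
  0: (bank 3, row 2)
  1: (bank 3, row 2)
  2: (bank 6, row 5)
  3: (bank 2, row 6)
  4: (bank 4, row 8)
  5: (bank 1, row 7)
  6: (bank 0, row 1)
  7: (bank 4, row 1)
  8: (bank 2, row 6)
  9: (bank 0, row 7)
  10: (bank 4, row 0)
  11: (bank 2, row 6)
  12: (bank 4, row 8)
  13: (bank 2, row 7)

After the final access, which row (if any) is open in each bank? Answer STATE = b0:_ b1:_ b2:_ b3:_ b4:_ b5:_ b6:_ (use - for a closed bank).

STATE = b0:7 b1:7 b2:7 b3:2 b4:8 b5:0 b6:5

  [0] b3 r2: had r5 ⇒ C
  [1] b3 r2: had r2 ⇒ H
  [2] b6 r5: had r5 ⇒ H
  [3] b2 r6: had r2 ⇒ C
  [4] b4 r8: no row ⇒ E
  [5] b1 r7: had r7 ⇒ H
  [6] b0 r1: had r4 ⇒ C
  [7] b4 r1: had r8 ⇒ C
  [8] b2 r6: had r6 ⇒ H
  [9] b0 r7: had r1 ⇒ C
  [10] b4 r0: had r1 ⇒ C
  [11] b2 r6: had r6 ⇒ H
  [12] b4 r8: had r0 ⇒ C
  [13] b2 r7: had r6 ⇒ C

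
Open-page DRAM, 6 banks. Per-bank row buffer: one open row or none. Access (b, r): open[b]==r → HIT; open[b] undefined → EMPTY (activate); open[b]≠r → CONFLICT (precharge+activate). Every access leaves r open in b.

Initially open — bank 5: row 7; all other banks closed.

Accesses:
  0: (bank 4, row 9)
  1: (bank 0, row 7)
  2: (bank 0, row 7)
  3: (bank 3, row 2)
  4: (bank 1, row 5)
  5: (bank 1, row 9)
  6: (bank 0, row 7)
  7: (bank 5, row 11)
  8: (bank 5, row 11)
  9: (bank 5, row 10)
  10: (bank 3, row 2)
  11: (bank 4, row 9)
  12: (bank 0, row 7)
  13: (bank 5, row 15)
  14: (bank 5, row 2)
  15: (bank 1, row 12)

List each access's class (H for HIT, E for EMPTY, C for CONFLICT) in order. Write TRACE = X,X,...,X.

step 0: bank4 None->9 [EMPTY]
step 1: bank0 None->7 [EMPTY]
step 2: bank0 7->7 [HIT]
step 3: bank3 None->2 [EMPTY]
step 4: bank1 None->5 [EMPTY]
step 5: bank1 5->9 [CONFLICT]
step 6: bank0 7->7 [HIT]
step 7: bank5 7->11 [CONFLICT]
step 8: bank5 11->11 [HIT]
step 9: bank5 11->10 [CONFLICT]
step 10: bank3 2->2 [HIT]
step 11: bank4 9->9 [HIT]
step 12: bank0 7->7 [HIT]
step 13: bank5 10->15 [CONFLICT]
step 14: bank5 15->2 [CONFLICT]
step 15: bank1 9->12 [CONFLICT]

TRACE = E,E,H,E,E,C,H,C,H,C,H,H,H,C,C,C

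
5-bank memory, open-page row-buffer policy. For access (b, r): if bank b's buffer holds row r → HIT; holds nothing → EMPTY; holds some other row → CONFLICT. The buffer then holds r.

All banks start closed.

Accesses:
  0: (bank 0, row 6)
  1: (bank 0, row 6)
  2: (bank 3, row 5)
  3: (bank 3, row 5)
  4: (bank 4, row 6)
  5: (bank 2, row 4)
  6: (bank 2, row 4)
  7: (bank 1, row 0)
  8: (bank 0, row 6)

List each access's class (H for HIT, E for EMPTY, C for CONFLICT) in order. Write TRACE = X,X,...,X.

  [0] b0 r6: no row ⇒ E
  [1] b0 r6: had r6 ⇒ H
  [2] b3 r5: no row ⇒ E
  [3] b3 r5: had r5 ⇒ H
  [4] b4 r6: no row ⇒ E
  [5] b2 r4: no row ⇒ E
  [6] b2 r4: had r4 ⇒ H
  [7] b1 r0: no row ⇒ E
  [8] b0 r6: had r6 ⇒ H

TRACE = E,H,E,H,E,E,H,E,H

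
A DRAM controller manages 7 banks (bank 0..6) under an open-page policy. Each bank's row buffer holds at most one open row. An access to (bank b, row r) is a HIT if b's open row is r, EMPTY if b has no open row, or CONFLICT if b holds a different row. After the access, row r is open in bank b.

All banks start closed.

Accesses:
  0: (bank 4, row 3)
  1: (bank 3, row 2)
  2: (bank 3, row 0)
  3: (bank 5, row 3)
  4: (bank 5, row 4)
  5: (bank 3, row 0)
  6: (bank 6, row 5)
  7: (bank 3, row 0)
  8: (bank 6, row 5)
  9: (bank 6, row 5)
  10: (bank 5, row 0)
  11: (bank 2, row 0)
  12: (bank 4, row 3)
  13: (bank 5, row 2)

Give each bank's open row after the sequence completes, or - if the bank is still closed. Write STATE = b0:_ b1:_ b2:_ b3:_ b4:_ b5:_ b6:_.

STATE = b0:- b1:- b2:0 b3:0 b4:3 b5:2 b6:5

step 0: bank4 None->3 [EMPTY]
step 1: bank3 None->2 [EMPTY]
step 2: bank3 2->0 [CONFLICT]
step 3: bank5 None->3 [EMPTY]
step 4: bank5 3->4 [CONFLICT]
step 5: bank3 0->0 [HIT]
step 6: bank6 None->5 [EMPTY]
step 7: bank3 0->0 [HIT]
step 8: bank6 5->5 [HIT]
step 9: bank6 5->5 [HIT]
step 10: bank5 4->0 [CONFLICT]
step 11: bank2 None->0 [EMPTY]
step 12: bank4 3->3 [HIT]
step 13: bank5 0->2 [CONFLICT]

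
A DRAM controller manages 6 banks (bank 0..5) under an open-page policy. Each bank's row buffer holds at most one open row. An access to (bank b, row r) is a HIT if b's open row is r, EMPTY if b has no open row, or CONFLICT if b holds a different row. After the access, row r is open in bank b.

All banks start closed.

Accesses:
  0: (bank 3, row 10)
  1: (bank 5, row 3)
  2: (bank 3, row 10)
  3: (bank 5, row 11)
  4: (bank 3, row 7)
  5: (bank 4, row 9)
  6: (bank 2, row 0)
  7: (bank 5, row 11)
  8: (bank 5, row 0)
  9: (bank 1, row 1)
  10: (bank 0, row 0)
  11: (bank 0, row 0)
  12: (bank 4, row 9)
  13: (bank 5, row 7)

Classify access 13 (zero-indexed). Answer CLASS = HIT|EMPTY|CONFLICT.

CLASS = CONFLICT

0: bank 3 row 10 — prev None → EMPTY
1: bank 5 row 3 — prev None → EMPTY
2: bank 3 row 10 — prev 10 → HIT
3: bank 5 row 11 — prev 3 → CONFLICT
4: bank 3 row 7 — prev 10 → CONFLICT
5: bank 4 row 9 — prev None → EMPTY
6: bank 2 row 0 — prev None → EMPTY
7: bank 5 row 11 — prev 11 → HIT
8: bank 5 row 0 — prev 11 → CONFLICT
9: bank 1 row 1 — prev None → EMPTY
10: bank 0 row 0 — prev None → EMPTY
11: bank 0 row 0 — prev 0 → HIT
12: bank 4 row 9 — prev 9 → HIT
13: bank 5 row 7 — prev 0 → CONFLICT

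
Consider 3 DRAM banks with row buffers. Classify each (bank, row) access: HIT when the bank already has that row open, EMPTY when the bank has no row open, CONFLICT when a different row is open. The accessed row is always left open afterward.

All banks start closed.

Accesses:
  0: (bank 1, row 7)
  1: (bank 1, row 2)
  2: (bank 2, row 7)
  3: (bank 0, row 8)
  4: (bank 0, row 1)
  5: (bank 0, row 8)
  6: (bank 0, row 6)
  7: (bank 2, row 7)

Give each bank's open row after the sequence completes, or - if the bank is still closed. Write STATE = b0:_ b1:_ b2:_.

#0 (1,7) E
#1 (1,2) C  (was 7)
#2 (2,7) E
#3 (0,8) E
#4 (0,1) C  (was 8)
#5 (0,8) C  (was 1)
#6 (0,6) C  (was 8)
#7 (2,7) H  (was 7)

STATE = b0:6 b1:2 b2:7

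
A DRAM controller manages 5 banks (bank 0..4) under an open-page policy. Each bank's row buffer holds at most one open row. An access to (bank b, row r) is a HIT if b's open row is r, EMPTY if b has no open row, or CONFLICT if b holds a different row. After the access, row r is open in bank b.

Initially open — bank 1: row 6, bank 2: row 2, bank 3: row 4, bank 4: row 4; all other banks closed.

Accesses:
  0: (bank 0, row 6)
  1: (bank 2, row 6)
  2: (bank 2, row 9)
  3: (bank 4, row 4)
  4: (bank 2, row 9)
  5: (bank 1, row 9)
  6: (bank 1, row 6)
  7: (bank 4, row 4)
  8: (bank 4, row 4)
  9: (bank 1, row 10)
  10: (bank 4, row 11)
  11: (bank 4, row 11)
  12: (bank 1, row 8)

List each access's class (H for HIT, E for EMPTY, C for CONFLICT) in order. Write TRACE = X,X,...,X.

TRACE = E,C,C,H,H,C,C,H,H,C,C,H,C

#0 (0,6) E
#1 (2,6) C  (was 2)
#2 (2,9) C  (was 6)
#3 (4,4) H  (was 4)
#4 (2,9) H  (was 9)
#5 (1,9) C  (was 6)
#6 (1,6) C  (was 9)
#7 (4,4) H  (was 4)
#8 (4,4) H  (was 4)
#9 (1,10) C  (was 6)
#10 (4,11) C  (was 4)
#11 (4,11) H  (was 11)
#12 (1,8) C  (was 10)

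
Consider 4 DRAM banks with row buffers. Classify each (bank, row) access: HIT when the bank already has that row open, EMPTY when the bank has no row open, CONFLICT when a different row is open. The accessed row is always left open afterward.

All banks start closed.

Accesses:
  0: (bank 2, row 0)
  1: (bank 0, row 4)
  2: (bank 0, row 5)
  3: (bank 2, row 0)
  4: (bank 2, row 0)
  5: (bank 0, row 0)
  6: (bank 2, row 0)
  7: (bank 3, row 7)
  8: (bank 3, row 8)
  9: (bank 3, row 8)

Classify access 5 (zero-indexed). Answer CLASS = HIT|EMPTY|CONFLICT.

#0 (2,0) E
#1 (0,4) E
#2 (0,5) C  (was 4)
#3 (2,0) H  (was 0)
#4 (2,0) H  (was 0)
#5 (0,0) C  (was 5)
#6 (2,0) H  (was 0)
#7 (3,7) E
#8 (3,8) C  (was 7)
#9 (3,8) H  (was 8)

CLASS = CONFLICT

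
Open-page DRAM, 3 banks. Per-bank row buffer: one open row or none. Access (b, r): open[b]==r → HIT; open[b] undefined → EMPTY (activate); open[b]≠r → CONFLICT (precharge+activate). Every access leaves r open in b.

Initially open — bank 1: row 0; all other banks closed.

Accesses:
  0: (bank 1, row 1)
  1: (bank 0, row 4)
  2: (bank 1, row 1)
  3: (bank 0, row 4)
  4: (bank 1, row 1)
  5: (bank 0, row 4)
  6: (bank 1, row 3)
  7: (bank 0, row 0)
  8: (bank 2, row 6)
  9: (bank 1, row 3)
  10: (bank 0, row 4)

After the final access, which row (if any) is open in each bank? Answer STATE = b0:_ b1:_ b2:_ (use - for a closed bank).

STATE = b0:4 b1:3 b2:6

  [0] b1 r1: had r0 ⇒ C
  [1] b0 r4: no row ⇒ E
  [2] b1 r1: had r1 ⇒ H
  [3] b0 r4: had r4 ⇒ H
  [4] b1 r1: had r1 ⇒ H
  [5] b0 r4: had r4 ⇒ H
  [6] b1 r3: had r1 ⇒ C
  [7] b0 r0: had r4 ⇒ C
  [8] b2 r6: no row ⇒ E
  [9] b1 r3: had r3 ⇒ H
  [10] b0 r4: had r0 ⇒ C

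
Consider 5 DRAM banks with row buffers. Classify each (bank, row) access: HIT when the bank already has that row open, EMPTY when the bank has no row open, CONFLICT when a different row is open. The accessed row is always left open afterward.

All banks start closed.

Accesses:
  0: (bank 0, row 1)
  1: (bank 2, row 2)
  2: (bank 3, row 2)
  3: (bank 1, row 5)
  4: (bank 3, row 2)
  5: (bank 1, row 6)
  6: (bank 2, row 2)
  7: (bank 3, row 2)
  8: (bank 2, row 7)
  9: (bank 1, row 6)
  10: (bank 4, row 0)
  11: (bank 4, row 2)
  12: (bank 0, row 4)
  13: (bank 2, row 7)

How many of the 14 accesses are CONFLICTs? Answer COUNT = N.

COUNT = 4

step 0: bank0 None->1 [EMPTY]
step 1: bank2 None->2 [EMPTY]
step 2: bank3 None->2 [EMPTY]
step 3: bank1 None->5 [EMPTY]
step 4: bank3 2->2 [HIT]
step 5: bank1 5->6 [CONFLICT]
step 6: bank2 2->2 [HIT]
step 7: bank3 2->2 [HIT]
step 8: bank2 2->7 [CONFLICT]
step 9: bank1 6->6 [HIT]
step 10: bank4 None->0 [EMPTY]
step 11: bank4 0->2 [CONFLICT]
step 12: bank0 1->4 [CONFLICT]
step 13: bank2 7->7 [HIT]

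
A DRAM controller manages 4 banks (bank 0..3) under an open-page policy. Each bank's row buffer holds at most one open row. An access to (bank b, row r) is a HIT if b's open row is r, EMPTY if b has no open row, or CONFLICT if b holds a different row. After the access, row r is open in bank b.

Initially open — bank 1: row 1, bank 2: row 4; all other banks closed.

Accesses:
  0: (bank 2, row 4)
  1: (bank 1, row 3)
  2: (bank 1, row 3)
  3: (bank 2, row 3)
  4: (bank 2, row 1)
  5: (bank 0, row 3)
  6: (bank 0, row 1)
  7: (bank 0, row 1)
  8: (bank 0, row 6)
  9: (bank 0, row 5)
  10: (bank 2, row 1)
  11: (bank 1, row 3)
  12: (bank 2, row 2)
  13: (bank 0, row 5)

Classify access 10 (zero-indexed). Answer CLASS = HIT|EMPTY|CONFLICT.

CLASS = HIT

  [0] b2 r4: had r4 ⇒ H
  [1] b1 r3: had r1 ⇒ C
  [2] b1 r3: had r3 ⇒ H
  [3] b2 r3: had r4 ⇒ C
  [4] b2 r1: had r3 ⇒ C
  [5] b0 r3: no row ⇒ E
  [6] b0 r1: had r3 ⇒ C
  [7] b0 r1: had r1 ⇒ H
  [8] b0 r6: had r1 ⇒ C
  [9] b0 r5: had r6 ⇒ C
  [10] b2 r1: had r1 ⇒ H
  [11] b1 r3: had r3 ⇒ H
  [12] b2 r2: had r1 ⇒ C
  [13] b0 r5: had r5 ⇒ H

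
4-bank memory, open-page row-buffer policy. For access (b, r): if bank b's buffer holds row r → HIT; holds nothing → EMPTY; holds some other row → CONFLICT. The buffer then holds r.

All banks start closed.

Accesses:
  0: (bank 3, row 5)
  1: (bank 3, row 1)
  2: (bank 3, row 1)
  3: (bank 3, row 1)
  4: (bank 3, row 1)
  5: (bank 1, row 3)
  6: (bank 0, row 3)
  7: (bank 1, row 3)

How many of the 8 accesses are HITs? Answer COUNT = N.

step 0: bank3 None->5 [EMPTY]
step 1: bank3 5->1 [CONFLICT]
step 2: bank3 1->1 [HIT]
step 3: bank3 1->1 [HIT]
step 4: bank3 1->1 [HIT]
step 5: bank1 None->3 [EMPTY]
step 6: bank0 None->3 [EMPTY]
step 7: bank1 3->3 [HIT]

COUNT = 4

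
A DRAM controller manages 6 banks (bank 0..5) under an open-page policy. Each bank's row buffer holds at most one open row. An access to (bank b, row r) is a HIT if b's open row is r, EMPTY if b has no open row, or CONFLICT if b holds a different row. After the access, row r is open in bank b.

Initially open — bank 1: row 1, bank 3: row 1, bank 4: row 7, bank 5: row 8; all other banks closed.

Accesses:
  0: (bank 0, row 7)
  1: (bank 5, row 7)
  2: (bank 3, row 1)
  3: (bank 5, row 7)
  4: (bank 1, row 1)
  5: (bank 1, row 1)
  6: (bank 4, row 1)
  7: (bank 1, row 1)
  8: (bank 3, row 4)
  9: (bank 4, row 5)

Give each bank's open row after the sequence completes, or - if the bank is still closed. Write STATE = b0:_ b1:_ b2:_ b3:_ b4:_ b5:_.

  [0] b0 r7: no row ⇒ E
  [1] b5 r7: had r8 ⇒ C
  [2] b3 r1: had r1 ⇒ H
  [3] b5 r7: had r7 ⇒ H
  [4] b1 r1: had r1 ⇒ H
  [5] b1 r1: had r1 ⇒ H
  [6] b4 r1: had r7 ⇒ C
  [7] b1 r1: had r1 ⇒ H
  [8] b3 r4: had r1 ⇒ C
  [9] b4 r5: had r1 ⇒ C

STATE = b0:7 b1:1 b2:- b3:4 b4:5 b5:7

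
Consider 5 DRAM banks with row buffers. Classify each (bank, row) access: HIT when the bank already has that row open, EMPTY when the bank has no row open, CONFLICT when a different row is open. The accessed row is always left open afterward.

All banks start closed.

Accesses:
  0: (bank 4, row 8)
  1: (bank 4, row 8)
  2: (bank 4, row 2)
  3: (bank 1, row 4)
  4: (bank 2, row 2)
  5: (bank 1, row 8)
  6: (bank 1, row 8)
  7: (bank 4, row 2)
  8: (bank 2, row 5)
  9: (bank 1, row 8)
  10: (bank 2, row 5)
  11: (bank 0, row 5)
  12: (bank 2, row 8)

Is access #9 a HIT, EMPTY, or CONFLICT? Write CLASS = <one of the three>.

CLASS = HIT

step 0: bank4 None->8 [EMPTY]
step 1: bank4 8->8 [HIT]
step 2: bank4 8->2 [CONFLICT]
step 3: bank1 None->4 [EMPTY]
step 4: bank2 None->2 [EMPTY]
step 5: bank1 4->8 [CONFLICT]
step 6: bank1 8->8 [HIT]
step 7: bank4 2->2 [HIT]
step 8: bank2 2->5 [CONFLICT]
step 9: bank1 8->8 [HIT]
step 10: bank2 5->5 [HIT]
step 11: bank0 None->5 [EMPTY]
step 12: bank2 5->8 [CONFLICT]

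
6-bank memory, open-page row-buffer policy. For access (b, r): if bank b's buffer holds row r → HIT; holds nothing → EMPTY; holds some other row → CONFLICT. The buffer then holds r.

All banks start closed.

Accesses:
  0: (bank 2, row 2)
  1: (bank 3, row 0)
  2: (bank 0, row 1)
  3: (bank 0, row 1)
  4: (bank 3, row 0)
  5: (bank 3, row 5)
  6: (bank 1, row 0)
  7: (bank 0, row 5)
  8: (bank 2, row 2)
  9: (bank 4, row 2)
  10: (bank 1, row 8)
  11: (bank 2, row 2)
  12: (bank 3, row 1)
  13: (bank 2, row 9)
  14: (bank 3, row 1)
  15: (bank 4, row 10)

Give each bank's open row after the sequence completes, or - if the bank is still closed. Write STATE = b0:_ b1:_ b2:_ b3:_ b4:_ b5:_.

STATE = b0:5 b1:8 b2:9 b3:1 b4:10 b5:-

  [0] b2 r2: no row ⇒ E
  [1] b3 r0: no row ⇒ E
  [2] b0 r1: no row ⇒ E
  [3] b0 r1: had r1 ⇒ H
  [4] b3 r0: had r0 ⇒ H
  [5] b3 r5: had r0 ⇒ C
  [6] b1 r0: no row ⇒ E
  [7] b0 r5: had r1 ⇒ C
  [8] b2 r2: had r2 ⇒ H
  [9] b4 r2: no row ⇒ E
  [10] b1 r8: had r0 ⇒ C
  [11] b2 r2: had r2 ⇒ H
  [12] b3 r1: had r5 ⇒ C
  [13] b2 r9: had r2 ⇒ C
  [14] b3 r1: had r1 ⇒ H
  [15] b4 r10: had r2 ⇒ C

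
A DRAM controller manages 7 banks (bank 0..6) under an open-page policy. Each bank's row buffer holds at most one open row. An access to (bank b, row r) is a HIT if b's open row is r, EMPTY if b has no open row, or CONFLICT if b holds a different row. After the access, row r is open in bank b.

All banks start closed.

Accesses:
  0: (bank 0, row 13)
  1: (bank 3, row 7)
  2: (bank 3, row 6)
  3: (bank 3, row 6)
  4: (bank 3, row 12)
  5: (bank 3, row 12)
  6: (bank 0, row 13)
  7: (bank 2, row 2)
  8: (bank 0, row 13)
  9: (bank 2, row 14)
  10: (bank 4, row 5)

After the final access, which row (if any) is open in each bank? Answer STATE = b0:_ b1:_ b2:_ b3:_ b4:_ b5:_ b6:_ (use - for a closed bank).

STATE = b0:13 b1:- b2:14 b3:12 b4:5 b5:- b6:-

  [0] b0 r13: no row ⇒ E
  [1] b3 r7: no row ⇒ E
  [2] b3 r6: had r7 ⇒ C
  [3] b3 r6: had r6 ⇒ H
  [4] b3 r12: had r6 ⇒ C
  [5] b3 r12: had r12 ⇒ H
  [6] b0 r13: had r13 ⇒ H
  [7] b2 r2: no row ⇒ E
  [8] b0 r13: had r13 ⇒ H
  [9] b2 r14: had r2 ⇒ C
  [10] b4 r5: no row ⇒ E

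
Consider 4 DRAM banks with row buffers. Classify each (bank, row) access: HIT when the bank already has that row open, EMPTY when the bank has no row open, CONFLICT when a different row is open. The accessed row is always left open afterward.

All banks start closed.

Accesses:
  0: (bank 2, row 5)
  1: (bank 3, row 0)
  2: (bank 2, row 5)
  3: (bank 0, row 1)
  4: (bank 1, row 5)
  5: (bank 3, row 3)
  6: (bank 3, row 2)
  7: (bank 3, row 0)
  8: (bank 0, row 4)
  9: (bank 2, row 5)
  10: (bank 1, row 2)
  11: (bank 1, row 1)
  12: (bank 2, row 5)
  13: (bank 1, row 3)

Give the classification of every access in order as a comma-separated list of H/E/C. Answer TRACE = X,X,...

#0 (2,5) E
#1 (3,0) E
#2 (2,5) H  (was 5)
#3 (0,1) E
#4 (1,5) E
#5 (3,3) C  (was 0)
#6 (3,2) C  (was 3)
#7 (3,0) C  (was 2)
#8 (0,4) C  (was 1)
#9 (2,5) H  (was 5)
#10 (1,2) C  (was 5)
#11 (1,1) C  (was 2)
#12 (2,5) H  (was 5)
#13 (1,3) C  (was 1)

TRACE = E,E,H,E,E,C,C,C,C,H,C,C,H,C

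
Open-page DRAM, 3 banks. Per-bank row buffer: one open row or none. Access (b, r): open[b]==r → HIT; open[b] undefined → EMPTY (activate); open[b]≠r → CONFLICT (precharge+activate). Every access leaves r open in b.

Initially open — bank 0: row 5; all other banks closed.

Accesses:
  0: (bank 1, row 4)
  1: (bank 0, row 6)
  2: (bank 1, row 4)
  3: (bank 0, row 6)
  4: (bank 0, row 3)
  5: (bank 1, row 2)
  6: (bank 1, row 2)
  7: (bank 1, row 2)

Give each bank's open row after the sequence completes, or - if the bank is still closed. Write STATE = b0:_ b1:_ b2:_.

STATE = b0:3 b1:2 b2:-

0: bank 1 row 4 — prev None → EMPTY
1: bank 0 row 6 — prev 5 → CONFLICT
2: bank 1 row 4 — prev 4 → HIT
3: bank 0 row 6 — prev 6 → HIT
4: bank 0 row 3 — prev 6 → CONFLICT
5: bank 1 row 2 — prev 4 → CONFLICT
6: bank 1 row 2 — prev 2 → HIT
7: bank 1 row 2 — prev 2 → HIT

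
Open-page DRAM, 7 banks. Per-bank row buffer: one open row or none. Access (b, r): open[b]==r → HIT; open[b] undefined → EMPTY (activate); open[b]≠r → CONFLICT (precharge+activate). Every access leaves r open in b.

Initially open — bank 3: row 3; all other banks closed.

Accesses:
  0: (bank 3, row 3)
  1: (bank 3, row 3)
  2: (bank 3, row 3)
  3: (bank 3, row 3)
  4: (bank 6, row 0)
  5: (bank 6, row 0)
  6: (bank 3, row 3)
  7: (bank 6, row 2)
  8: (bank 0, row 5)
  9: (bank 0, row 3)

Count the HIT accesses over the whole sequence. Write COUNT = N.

step 0: bank3 3->3 [HIT]
step 1: bank3 3->3 [HIT]
step 2: bank3 3->3 [HIT]
step 3: bank3 3->3 [HIT]
step 4: bank6 None->0 [EMPTY]
step 5: bank6 0->0 [HIT]
step 6: bank3 3->3 [HIT]
step 7: bank6 0->2 [CONFLICT]
step 8: bank0 None->5 [EMPTY]
step 9: bank0 5->3 [CONFLICT]

COUNT = 6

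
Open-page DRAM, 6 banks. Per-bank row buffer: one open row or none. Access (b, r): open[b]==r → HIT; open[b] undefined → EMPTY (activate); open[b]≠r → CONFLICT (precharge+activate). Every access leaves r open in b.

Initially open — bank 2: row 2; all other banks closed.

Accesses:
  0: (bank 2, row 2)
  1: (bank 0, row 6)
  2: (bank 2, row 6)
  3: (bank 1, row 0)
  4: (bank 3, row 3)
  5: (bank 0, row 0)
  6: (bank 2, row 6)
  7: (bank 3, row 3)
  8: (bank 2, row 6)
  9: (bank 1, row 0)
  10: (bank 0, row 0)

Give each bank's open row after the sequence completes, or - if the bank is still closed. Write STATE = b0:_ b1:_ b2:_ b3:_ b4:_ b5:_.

STATE = b0:0 b1:0 b2:6 b3:3 b4:- b5:-

step 0: bank2 2->2 [HIT]
step 1: bank0 None->6 [EMPTY]
step 2: bank2 2->6 [CONFLICT]
step 3: bank1 None->0 [EMPTY]
step 4: bank3 None->3 [EMPTY]
step 5: bank0 6->0 [CONFLICT]
step 6: bank2 6->6 [HIT]
step 7: bank3 3->3 [HIT]
step 8: bank2 6->6 [HIT]
step 9: bank1 0->0 [HIT]
step 10: bank0 0->0 [HIT]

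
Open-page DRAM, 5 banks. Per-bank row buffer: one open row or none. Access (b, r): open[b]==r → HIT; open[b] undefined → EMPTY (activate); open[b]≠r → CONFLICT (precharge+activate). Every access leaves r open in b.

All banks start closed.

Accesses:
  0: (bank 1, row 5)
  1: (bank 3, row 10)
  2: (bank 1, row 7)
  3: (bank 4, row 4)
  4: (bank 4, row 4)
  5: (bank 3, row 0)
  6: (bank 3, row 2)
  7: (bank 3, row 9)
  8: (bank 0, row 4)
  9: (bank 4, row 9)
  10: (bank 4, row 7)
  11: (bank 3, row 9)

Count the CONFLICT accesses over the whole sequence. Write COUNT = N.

COUNT = 6

#0 (1,5) E
#1 (3,10) E
#2 (1,7) C  (was 5)
#3 (4,4) E
#4 (4,4) H  (was 4)
#5 (3,0) C  (was 10)
#6 (3,2) C  (was 0)
#7 (3,9) C  (was 2)
#8 (0,4) E
#9 (4,9) C  (was 4)
#10 (4,7) C  (was 9)
#11 (3,9) H  (was 9)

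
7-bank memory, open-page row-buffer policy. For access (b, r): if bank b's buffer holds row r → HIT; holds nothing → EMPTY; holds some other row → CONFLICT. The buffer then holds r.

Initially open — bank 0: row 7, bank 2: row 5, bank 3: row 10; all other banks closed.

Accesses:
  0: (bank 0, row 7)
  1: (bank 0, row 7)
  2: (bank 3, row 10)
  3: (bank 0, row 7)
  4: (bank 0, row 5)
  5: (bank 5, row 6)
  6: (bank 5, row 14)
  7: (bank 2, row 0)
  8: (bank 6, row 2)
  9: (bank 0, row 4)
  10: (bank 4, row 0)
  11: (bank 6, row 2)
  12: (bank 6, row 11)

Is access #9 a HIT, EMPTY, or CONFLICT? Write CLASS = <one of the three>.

#0 (0,7) H  (was 7)
#1 (0,7) H  (was 7)
#2 (3,10) H  (was 10)
#3 (0,7) H  (was 7)
#4 (0,5) C  (was 7)
#5 (5,6) E
#6 (5,14) C  (was 6)
#7 (2,0) C  (was 5)
#8 (6,2) E
#9 (0,4) C  (was 5)
#10 (4,0) E
#11 (6,2) H  (was 2)
#12 (6,11) C  (was 2)

CLASS = CONFLICT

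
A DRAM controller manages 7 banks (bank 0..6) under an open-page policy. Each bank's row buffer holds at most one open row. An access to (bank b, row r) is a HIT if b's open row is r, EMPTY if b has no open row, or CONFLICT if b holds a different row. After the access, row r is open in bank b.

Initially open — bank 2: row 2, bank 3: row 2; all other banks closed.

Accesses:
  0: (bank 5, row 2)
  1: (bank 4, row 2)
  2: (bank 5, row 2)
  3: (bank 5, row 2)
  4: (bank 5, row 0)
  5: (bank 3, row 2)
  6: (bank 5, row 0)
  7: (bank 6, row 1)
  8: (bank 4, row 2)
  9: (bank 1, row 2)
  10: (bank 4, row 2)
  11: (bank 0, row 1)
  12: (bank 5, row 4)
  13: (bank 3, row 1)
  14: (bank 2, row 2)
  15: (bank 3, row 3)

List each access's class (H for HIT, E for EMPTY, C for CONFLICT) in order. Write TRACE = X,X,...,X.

step 0: bank5 None->2 [EMPTY]
step 1: bank4 None->2 [EMPTY]
step 2: bank5 2->2 [HIT]
step 3: bank5 2->2 [HIT]
step 4: bank5 2->0 [CONFLICT]
step 5: bank3 2->2 [HIT]
step 6: bank5 0->0 [HIT]
step 7: bank6 None->1 [EMPTY]
step 8: bank4 2->2 [HIT]
step 9: bank1 None->2 [EMPTY]
step 10: bank4 2->2 [HIT]
step 11: bank0 None->1 [EMPTY]
step 12: bank5 0->4 [CONFLICT]
step 13: bank3 2->1 [CONFLICT]
step 14: bank2 2->2 [HIT]
step 15: bank3 1->3 [CONFLICT]

TRACE = E,E,H,H,C,H,H,E,H,E,H,E,C,C,H,C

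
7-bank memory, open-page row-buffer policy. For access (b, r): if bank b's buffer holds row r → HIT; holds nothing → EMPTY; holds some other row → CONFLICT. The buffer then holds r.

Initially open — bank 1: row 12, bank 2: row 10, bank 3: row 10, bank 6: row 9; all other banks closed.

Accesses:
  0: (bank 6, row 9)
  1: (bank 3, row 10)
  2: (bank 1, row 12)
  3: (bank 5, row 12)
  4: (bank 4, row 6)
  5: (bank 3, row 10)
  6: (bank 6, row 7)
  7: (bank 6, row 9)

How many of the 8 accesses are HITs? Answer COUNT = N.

COUNT = 4

  [0] b6 r9: had r9 ⇒ H
  [1] b3 r10: had r10 ⇒ H
  [2] b1 r12: had r12 ⇒ H
  [3] b5 r12: no row ⇒ E
  [4] b4 r6: no row ⇒ E
  [5] b3 r10: had r10 ⇒ H
  [6] b6 r7: had r9 ⇒ C
  [7] b6 r9: had r7 ⇒ C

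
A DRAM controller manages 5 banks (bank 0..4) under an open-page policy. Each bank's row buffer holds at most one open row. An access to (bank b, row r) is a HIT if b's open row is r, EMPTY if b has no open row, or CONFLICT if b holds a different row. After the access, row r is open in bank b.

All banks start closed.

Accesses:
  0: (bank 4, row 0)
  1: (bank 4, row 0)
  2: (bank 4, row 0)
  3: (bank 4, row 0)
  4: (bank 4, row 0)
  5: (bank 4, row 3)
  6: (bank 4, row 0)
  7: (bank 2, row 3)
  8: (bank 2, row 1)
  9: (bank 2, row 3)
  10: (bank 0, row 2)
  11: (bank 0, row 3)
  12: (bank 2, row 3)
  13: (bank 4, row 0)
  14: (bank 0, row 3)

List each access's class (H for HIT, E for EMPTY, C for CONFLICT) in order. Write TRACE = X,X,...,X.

0: bank 4 row 0 — prev None → EMPTY
1: bank 4 row 0 — prev 0 → HIT
2: bank 4 row 0 — prev 0 → HIT
3: bank 4 row 0 — prev 0 → HIT
4: bank 4 row 0 — prev 0 → HIT
5: bank 4 row 3 — prev 0 → CONFLICT
6: bank 4 row 0 — prev 3 → CONFLICT
7: bank 2 row 3 — prev None → EMPTY
8: bank 2 row 1 — prev 3 → CONFLICT
9: bank 2 row 3 — prev 1 → CONFLICT
10: bank 0 row 2 — prev None → EMPTY
11: bank 0 row 3 — prev 2 → CONFLICT
12: bank 2 row 3 — prev 3 → HIT
13: bank 4 row 0 — prev 0 → HIT
14: bank 0 row 3 — prev 3 → HIT

TRACE = E,H,H,H,H,C,C,E,C,C,E,C,H,H,H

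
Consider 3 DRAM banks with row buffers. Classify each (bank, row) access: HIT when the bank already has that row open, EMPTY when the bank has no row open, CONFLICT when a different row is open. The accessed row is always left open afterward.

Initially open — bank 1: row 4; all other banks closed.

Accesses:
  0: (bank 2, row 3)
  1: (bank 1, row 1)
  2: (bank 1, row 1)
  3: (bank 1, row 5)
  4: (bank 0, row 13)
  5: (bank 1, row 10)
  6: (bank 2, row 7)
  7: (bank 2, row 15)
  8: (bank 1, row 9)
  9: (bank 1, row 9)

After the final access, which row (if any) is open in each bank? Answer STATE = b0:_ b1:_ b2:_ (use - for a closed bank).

STATE = b0:13 b1:9 b2:15

0: bank 2 row 3 — prev None → EMPTY
1: bank 1 row 1 — prev 4 → CONFLICT
2: bank 1 row 1 — prev 1 → HIT
3: bank 1 row 5 — prev 1 → CONFLICT
4: bank 0 row 13 — prev None → EMPTY
5: bank 1 row 10 — prev 5 → CONFLICT
6: bank 2 row 7 — prev 3 → CONFLICT
7: bank 2 row 15 — prev 7 → CONFLICT
8: bank 1 row 9 — prev 10 → CONFLICT
9: bank 1 row 9 — prev 9 → HIT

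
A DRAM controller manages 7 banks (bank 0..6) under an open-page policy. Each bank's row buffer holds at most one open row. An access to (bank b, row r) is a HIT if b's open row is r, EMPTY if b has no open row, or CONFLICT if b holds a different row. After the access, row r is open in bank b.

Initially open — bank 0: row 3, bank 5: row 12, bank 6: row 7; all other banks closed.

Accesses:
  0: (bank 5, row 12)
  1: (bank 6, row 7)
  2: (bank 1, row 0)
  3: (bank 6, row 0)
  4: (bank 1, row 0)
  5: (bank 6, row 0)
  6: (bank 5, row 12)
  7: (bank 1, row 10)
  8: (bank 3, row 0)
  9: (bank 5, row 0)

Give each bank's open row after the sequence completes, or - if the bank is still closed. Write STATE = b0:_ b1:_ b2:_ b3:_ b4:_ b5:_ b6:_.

  [0] b5 r12: had r12 ⇒ H
  [1] b6 r7: had r7 ⇒ H
  [2] b1 r0: no row ⇒ E
  [3] b6 r0: had r7 ⇒ C
  [4] b1 r0: had r0 ⇒ H
  [5] b6 r0: had r0 ⇒ H
  [6] b5 r12: had r12 ⇒ H
  [7] b1 r10: had r0 ⇒ C
  [8] b3 r0: no row ⇒ E
  [9] b5 r0: had r12 ⇒ C

STATE = b0:3 b1:10 b2:- b3:0 b4:- b5:0 b6:0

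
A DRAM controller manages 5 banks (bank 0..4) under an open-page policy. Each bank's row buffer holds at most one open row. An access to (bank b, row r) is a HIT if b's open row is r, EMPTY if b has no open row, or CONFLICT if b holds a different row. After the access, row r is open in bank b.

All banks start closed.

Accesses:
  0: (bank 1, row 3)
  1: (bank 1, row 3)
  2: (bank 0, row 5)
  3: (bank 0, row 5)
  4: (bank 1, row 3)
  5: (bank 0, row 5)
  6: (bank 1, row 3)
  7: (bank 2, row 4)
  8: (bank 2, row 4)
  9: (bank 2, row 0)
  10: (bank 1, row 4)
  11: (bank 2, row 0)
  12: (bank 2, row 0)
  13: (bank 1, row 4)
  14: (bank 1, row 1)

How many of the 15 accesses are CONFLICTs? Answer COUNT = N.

COUNT = 3

#0 (1,3) E
#1 (1,3) H  (was 3)
#2 (0,5) E
#3 (0,5) H  (was 5)
#4 (1,3) H  (was 3)
#5 (0,5) H  (was 5)
#6 (1,3) H  (was 3)
#7 (2,4) E
#8 (2,4) H  (was 4)
#9 (2,0) C  (was 4)
#10 (1,4) C  (was 3)
#11 (2,0) H  (was 0)
#12 (2,0) H  (was 0)
#13 (1,4) H  (was 4)
#14 (1,1) C  (was 4)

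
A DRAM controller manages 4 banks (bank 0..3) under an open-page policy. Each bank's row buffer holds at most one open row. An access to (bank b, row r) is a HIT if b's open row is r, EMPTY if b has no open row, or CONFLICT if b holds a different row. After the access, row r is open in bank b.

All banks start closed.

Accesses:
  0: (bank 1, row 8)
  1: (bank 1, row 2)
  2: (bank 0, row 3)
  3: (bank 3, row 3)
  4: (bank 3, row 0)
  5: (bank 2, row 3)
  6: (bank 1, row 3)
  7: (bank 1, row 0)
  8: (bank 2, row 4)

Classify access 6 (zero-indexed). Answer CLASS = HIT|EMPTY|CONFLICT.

#0 (1,8) E
#1 (1,2) C  (was 8)
#2 (0,3) E
#3 (3,3) E
#4 (3,0) C  (was 3)
#5 (2,3) E
#6 (1,3) C  (was 2)
#7 (1,0) C  (was 3)
#8 (2,4) C  (was 3)

CLASS = CONFLICT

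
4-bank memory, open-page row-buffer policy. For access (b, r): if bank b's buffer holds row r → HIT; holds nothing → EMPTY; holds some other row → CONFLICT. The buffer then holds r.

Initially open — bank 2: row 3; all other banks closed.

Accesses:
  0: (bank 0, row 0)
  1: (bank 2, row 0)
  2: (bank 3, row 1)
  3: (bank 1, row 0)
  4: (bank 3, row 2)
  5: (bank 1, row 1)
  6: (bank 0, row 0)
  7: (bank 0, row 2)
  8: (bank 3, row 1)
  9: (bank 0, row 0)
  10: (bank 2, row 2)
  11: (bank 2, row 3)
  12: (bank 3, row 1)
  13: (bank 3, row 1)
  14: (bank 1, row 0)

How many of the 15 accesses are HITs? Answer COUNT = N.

  [0] b0 r0: no row ⇒ E
  [1] b2 r0: had r3 ⇒ C
  [2] b3 r1: no row ⇒ E
  [3] b1 r0: no row ⇒ E
  [4] b3 r2: had r1 ⇒ C
  [5] b1 r1: had r0 ⇒ C
  [6] b0 r0: had r0 ⇒ H
  [7] b0 r2: had r0 ⇒ C
  [8] b3 r1: had r2 ⇒ C
  [9] b0 r0: had r2 ⇒ C
  [10] b2 r2: had r0 ⇒ C
  [11] b2 r3: had r2 ⇒ C
  [12] b3 r1: had r1 ⇒ H
  [13] b3 r1: had r1 ⇒ H
  [14] b1 r0: had r1 ⇒ C

COUNT = 3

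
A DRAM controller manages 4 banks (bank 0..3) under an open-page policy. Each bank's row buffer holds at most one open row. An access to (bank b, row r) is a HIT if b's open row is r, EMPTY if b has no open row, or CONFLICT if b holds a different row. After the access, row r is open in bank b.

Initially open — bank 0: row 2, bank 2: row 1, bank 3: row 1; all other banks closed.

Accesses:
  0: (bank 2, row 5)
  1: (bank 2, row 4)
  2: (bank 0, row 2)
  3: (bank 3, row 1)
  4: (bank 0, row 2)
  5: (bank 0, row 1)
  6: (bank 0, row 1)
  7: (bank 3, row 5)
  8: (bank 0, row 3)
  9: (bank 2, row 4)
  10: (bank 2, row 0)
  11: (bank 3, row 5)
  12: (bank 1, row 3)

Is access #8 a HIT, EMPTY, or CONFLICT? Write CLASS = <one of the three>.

  [0] b2 r5: had r1 ⇒ C
  [1] b2 r4: had r5 ⇒ C
  [2] b0 r2: had r2 ⇒ H
  [3] b3 r1: had r1 ⇒ H
  [4] b0 r2: had r2 ⇒ H
  [5] b0 r1: had r2 ⇒ C
  [6] b0 r1: had r1 ⇒ H
  [7] b3 r5: had r1 ⇒ C
  [8] b0 r3: had r1 ⇒ C
  [9] b2 r4: had r4 ⇒ H
  [10] b2 r0: had r4 ⇒ C
  [11] b3 r5: had r5 ⇒ H
  [12] b1 r3: no row ⇒ E

CLASS = CONFLICT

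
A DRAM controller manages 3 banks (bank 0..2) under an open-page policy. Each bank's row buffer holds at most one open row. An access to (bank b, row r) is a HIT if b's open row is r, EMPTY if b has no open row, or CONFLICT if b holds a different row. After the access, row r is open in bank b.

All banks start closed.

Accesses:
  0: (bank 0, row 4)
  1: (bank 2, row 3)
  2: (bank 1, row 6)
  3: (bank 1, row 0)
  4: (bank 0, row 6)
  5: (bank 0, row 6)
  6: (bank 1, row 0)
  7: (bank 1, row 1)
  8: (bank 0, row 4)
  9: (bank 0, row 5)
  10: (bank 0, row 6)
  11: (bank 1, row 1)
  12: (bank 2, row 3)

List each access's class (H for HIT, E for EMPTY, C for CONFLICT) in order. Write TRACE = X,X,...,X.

#0 (0,4) E
#1 (2,3) E
#2 (1,6) E
#3 (1,0) C  (was 6)
#4 (0,6) C  (was 4)
#5 (0,6) H  (was 6)
#6 (1,0) H  (was 0)
#7 (1,1) C  (was 0)
#8 (0,4) C  (was 6)
#9 (0,5) C  (was 4)
#10 (0,6) C  (was 5)
#11 (1,1) H  (was 1)
#12 (2,3) H  (was 3)

TRACE = E,E,E,C,C,H,H,C,C,C,C,H,H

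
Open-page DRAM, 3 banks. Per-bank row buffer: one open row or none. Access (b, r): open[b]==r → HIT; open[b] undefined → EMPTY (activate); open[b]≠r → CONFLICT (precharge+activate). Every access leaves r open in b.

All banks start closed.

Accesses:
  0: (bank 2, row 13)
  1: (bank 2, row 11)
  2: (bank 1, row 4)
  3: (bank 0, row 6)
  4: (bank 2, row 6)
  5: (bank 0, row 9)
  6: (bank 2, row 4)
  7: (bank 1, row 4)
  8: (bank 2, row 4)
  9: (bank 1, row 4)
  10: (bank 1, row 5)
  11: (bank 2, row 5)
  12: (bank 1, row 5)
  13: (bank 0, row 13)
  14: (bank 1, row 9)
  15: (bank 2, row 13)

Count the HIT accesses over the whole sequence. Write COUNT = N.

COUNT = 4

  [0] b2 r13: no row ⇒ E
  [1] b2 r11: had r13 ⇒ C
  [2] b1 r4: no row ⇒ E
  [3] b0 r6: no row ⇒ E
  [4] b2 r6: had r11 ⇒ C
  [5] b0 r9: had r6 ⇒ C
  [6] b2 r4: had r6 ⇒ C
  [7] b1 r4: had r4 ⇒ H
  [8] b2 r4: had r4 ⇒ H
  [9] b1 r4: had r4 ⇒ H
  [10] b1 r5: had r4 ⇒ C
  [11] b2 r5: had r4 ⇒ C
  [12] b1 r5: had r5 ⇒ H
  [13] b0 r13: had r9 ⇒ C
  [14] b1 r9: had r5 ⇒ C
  [15] b2 r13: had r5 ⇒ C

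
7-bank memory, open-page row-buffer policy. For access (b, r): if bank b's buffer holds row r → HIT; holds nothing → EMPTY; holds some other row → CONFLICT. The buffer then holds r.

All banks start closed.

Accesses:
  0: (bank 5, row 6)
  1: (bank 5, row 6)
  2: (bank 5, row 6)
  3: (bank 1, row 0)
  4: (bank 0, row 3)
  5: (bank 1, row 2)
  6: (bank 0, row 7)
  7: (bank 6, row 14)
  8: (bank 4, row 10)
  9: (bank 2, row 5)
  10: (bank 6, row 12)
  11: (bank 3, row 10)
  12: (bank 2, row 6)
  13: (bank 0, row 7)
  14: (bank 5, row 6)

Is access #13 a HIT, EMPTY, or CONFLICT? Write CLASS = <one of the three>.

step 0: bank5 None->6 [EMPTY]
step 1: bank5 6->6 [HIT]
step 2: bank5 6->6 [HIT]
step 3: bank1 None->0 [EMPTY]
step 4: bank0 None->3 [EMPTY]
step 5: bank1 0->2 [CONFLICT]
step 6: bank0 3->7 [CONFLICT]
step 7: bank6 None->14 [EMPTY]
step 8: bank4 None->10 [EMPTY]
step 9: bank2 None->5 [EMPTY]
step 10: bank6 14->12 [CONFLICT]
step 11: bank3 None->10 [EMPTY]
step 12: bank2 5->6 [CONFLICT]
step 13: bank0 7->7 [HIT]
step 14: bank5 6->6 [HIT]

CLASS = HIT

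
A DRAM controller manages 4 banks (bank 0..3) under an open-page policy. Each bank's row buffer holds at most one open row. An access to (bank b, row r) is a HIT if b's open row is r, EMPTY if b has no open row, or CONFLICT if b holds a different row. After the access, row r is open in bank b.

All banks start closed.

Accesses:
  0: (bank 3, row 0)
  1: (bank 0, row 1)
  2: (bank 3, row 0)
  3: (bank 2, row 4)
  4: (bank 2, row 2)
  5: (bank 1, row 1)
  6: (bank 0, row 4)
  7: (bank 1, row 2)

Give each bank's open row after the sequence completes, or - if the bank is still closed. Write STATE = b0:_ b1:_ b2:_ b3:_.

STATE = b0:4 b1:2 b2:2 b3:0

#0 (3,0) E
#1 (0,1) E
#2 (3,0) H  (was 0)
#3 (2,4) E
#4 (2,2) C  (was 4)
#5 (1,1) E
#6 (0,4) C  (was 1)
#7 (1,2) C  (was 1)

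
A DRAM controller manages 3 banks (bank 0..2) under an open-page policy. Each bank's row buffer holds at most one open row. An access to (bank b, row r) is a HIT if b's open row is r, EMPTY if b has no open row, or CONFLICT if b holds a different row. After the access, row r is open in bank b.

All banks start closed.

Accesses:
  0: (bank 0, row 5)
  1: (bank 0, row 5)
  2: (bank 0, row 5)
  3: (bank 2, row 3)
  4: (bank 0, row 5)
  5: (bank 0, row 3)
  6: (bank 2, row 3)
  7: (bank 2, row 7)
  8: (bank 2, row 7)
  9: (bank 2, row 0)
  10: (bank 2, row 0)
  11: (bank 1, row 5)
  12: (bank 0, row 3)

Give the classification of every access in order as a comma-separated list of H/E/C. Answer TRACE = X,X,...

#0 (0,5) E
#1 (0,5) H  (was 5)
#2 (0,5) H  (was 5)
#3 (2,3) E
#4 (0,5) H  (was 5)
#5 (0,3) C  (was 5)
#6 (2,3) H  (was 3)
#7 (2,7) C  (was 3)
#8 (2,7) H  (was 7)
#9 (2,0) C  (was 7)
#10 (2,0) H  (was 0)
#11 (1,5) E
#12 (0,3) H  (was 3)

TRACE = E,H,H,E,H,C,H,C,H,C,H,E,H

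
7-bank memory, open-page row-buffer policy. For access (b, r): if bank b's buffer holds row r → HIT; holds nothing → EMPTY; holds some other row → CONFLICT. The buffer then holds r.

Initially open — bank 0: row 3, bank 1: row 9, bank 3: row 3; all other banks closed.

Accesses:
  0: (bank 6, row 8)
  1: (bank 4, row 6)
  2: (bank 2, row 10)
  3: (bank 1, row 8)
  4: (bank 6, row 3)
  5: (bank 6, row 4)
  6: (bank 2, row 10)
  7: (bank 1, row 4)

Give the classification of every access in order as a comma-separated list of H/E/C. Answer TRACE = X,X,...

0: bank 6 row 8 — prev None → EMPTY
1: bank 4 row 6 — prev None → EMPTY
2: bank 2 row 10 — prev None → EMPTY
3: bank 1 row 8 — prev 9 → CONFLICT
4: bank 6 row 3 — prev 8 → CONFLICT
5: bank 6 row 4 — prev 3 → CONFLICT
6: bank 2 row 10 — prev 10 → HIT
7: bank 1 row 4 — prev 8 → CONFLICT

TRACE = E,E,E,C,C,C,H,C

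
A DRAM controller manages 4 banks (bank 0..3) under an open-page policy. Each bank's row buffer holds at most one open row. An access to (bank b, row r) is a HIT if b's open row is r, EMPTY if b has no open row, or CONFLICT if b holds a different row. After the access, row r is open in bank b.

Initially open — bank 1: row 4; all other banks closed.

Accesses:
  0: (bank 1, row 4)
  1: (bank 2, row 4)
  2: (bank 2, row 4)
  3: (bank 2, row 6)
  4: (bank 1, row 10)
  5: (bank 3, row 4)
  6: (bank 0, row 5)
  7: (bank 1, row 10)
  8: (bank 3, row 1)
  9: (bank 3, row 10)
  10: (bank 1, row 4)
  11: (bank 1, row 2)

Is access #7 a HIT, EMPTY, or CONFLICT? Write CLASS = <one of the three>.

CLASS = HIT

step 0: bank1 4->4 [HIT]
step 1: bank2 None->4 [EMPTY]
step 2: bank2 4->4 [HIT]
step 3: bank2 4->6 [CONFLICT]
step 4: bank1 4->10 [CONFLICT]
step 5: bank3 None->4 [EMPTY]
step 6: bank0 None->5 [EMPTY]
step 7: bank1 10->10 [HIT]
step 8: bank3 4->1 [CONFLICT]
step 9: bank3 1->10 [CONFLICT]
step 10: bank1 10->4 [CONFLICT]
step 11: bank1 4->2 [CONFLICT]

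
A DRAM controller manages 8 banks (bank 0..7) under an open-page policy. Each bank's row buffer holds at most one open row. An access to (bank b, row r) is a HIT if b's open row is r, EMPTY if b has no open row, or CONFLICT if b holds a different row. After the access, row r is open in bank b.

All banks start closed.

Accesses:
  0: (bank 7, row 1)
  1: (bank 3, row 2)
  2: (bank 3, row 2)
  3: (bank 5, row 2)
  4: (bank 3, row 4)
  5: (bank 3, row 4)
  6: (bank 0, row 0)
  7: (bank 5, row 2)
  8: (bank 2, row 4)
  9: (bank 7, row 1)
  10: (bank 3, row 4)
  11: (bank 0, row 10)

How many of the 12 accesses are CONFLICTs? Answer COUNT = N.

COUNT = 2

#0 (7,1) E
#1 (3,2) E
#2 (3,2) H  (was 2)
#3 (5,2) E
#4 (3,4) C  (was 2)
#5 (3,4) H  (was 4)
#6 (0,0) E
#7 (5,2) H  (was 2)
#8 (2,4) E
#9 (7,1) H  (was 1)
#10 (3,4) H  (was 4)
#11 (0,10) C  (was 0)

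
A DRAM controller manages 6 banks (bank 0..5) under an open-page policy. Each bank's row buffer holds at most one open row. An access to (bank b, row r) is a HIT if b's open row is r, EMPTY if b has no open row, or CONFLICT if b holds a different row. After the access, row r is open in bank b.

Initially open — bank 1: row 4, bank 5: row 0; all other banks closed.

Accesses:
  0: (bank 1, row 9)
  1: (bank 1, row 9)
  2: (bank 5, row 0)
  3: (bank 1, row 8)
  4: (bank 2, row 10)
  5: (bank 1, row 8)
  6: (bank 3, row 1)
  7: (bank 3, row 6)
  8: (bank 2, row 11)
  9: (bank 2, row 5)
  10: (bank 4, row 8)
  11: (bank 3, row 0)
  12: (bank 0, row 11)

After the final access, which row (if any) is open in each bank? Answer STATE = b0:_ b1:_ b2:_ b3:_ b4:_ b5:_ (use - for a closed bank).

step 0: bank1 4->9 [CONFLICT]
step 1: bank1 9->9 [HIT]
step 2: bank5 0->0 [HIT]
step 3: bank1 9->8 [CONFLICT]
step 4: bank2 None->10 [EMPTY]
step 5: bank1 8->8 [HIT]
step 6: bank3 None->1 [EMPTY]
step 7: bank3 1->6 [CONFLICT]
step 8: bank2 10->11 [CONFLICT]
step 9: bank2 11->5 [CONFLICT]
step 10: bank4 None->8 [EMPTY]
step 11: bank3 6->0 [CONFLICT]
step 12: bank0 None->11 [EMPTY]

STATE = b0:11 b1:8 b2:5 b3:0 b4:8 b5:0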